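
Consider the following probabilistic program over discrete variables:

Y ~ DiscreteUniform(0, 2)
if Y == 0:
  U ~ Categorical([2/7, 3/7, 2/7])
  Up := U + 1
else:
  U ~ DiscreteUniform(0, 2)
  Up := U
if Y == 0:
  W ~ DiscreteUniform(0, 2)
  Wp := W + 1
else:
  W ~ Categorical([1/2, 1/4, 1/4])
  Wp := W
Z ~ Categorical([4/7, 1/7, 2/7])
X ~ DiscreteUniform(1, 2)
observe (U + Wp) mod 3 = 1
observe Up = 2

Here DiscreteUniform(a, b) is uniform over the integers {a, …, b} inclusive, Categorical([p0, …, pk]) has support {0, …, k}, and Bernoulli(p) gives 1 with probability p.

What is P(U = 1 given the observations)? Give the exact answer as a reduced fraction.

P(U = 1 | obs) = 6/13

Enumerate traces; 18 have nonzero weight after conditioning:
  (Y=0, U=1, W=2, Z=0, X=1) weight 2/147
  (Y=0, U=1, W=2, Z=0, X=2) weight 2/147
  (Y=0, U=1, W=2, Z=1, X=1) weight 1/294
  (Y=0, U=1, W=2, Z=1, X=2) weight 1/294
  (Y=0, U=1, W=2, Z=2, X=1) weight 1/147
  (Y=0, U=1, W=2, Z=2, X=2) weight 1/147
  (Y=1, U=2, W=2, Z=0, X=1) weight 1/126
  (Y=1, U=2, W=2, Z=0, X=2) weight 1/126
  … 10 more
Group by U:
  weight(U=1) = 1/21
  weight(U=2) = 1/18
Total weight = 1/21 + 1/18 = 13/126
P(U=1 | obs) = 1/21 / 13/126 = 6/13
P(U=2 | obs) = 1/18 / 13/126 = 7/13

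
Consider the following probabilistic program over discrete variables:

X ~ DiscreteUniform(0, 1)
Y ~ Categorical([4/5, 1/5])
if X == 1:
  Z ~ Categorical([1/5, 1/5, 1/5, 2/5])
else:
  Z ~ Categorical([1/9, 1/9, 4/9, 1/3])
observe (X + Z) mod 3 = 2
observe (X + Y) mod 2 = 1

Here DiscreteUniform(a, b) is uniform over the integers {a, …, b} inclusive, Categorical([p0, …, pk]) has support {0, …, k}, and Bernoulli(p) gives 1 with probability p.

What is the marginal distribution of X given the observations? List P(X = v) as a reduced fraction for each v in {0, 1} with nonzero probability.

Enumerate traces; 2 have nonzero weight after conditioning:
  (X=0, Y=1, Z=2) weight 2/45
  (X=1, Y=0, Z=1) weight 2/25
Group by X:
  weight(X=0) = 2/45
  weight(X=1) = 2/25
Total weight = 2/45 + 2/25 = 28/225
P(X=0 | obs) = 2/45 / 28/225 = 5/14
P(X=1 | obs) = 2/25 / 28/225 = 9/14

P(X=0) = 5/14, P(X=1) = 9/14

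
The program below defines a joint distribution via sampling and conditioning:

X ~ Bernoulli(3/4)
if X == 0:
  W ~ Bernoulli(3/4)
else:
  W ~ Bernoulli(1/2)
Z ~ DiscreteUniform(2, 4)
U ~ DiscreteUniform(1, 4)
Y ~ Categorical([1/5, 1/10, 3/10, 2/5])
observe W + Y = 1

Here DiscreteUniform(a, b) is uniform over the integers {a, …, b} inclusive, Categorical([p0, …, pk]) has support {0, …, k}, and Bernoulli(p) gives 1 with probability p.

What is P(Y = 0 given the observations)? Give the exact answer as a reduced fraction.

Enumerate traces; 48 have nonzero weight after conditioning:
  (X=0, W=0, Z=2, U=1, Y=1) weight 1/1920
  (X=0, W=0, Z=2, U=2, Y=1) weight 1/1920
  (X=0, W=0, Z=2, U=3, Y=1) weight 1/1920
  (X=0, W=0, Z=2, U=4, Y=1) weight 1/1920
  (X=0, W=0, Z=3, U=1, Y=1) weight 1/1920
  (X=0, W=0, Z=3, U=2, Y=1) weight 1/1920
  (X=0, W=0, Z=3, U=3, Y=1) weight 1/1920
  (X=0, W=0, Z=3, U=4, Y=1) weight 1/1920
  (X=0, W=1, Z=2, U=1, Y=0) weight 1/320
  … 39 more
Group by Y:
  weight(Y=0) = 9/80
  weight(Y=1) = 7/160
Total weight = 9/80 + 7/160 = 5/32
P(Y=0 | obs) = 9/80 / 5/32 = 18/25
P(Y=1 | obs) = 7/160 / 5/32 = 7/25

P(Y = 0 | obs) = 18/25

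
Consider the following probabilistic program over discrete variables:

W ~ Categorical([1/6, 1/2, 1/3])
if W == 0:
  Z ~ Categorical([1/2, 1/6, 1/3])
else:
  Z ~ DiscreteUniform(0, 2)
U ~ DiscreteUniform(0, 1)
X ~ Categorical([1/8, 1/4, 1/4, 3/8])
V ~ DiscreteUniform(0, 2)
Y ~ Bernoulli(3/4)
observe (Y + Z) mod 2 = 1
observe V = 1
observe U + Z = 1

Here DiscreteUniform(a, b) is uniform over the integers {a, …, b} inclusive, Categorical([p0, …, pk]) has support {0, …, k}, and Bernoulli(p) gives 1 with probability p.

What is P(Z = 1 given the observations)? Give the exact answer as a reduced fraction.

Enumerate traces; 24 have nonzero weight after conditioning:
  (W=0, Z=0, U=1, X=0, V=1, Y=1) weight 1/768
  (W=0, Z=0, U=1, X=1, V=1, Y=1) weight 1/384
  (W=0, Z=0, U=1, X=2, V=1, Y=1) weight 1/384
  (W=0, Z=0, U=1, X=3, V=1, Y=1) weight 1/256
  (W=0, Z=1, U=0, X=0, V=1, Y=0) weight 1/6912
  (W=0, Z=1, U=0, X=1, V=1, Y=0) weight 1/3456
  (W=0, Z=1, U=0, X=2, V=1, Y=0) weight 1/3456
  (W=0, Z=1, U=0, X=3, V=1, Y=0) weight 1/2304
  … 16 more
Group by Z:
  weight(Z=0) = 13/288
  weight(Z=1) = 11/864
Total weight = 13/288 + 11/864 = 25/432
P(Z=0 | obs) = 13/288 / 25/432 = 39/50
P(Z=1 | obs) = 11/864 / 25/432 = 11/50

P(Z = 1 | obs) = 11/50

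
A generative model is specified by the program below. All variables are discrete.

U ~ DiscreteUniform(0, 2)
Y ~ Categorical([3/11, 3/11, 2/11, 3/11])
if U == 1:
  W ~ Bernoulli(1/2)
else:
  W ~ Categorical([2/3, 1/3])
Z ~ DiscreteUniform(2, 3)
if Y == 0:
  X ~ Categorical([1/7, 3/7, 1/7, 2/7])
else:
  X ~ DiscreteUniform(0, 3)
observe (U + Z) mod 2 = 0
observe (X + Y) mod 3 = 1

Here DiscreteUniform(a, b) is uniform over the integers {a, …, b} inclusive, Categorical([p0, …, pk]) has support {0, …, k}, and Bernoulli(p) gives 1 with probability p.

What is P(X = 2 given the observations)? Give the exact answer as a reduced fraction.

Enumerate traces; 30 have nonzero weight after conditioning:
  (U=0, Y=0, W=0, Z=2, X=1) weight 1/77
  (U=0, Y=0, W=1, Z=2, X=1) weight 1/154
  (U=0, Y=1, W=0, Z=2, X=0) weight 1/132
  (U=0, Y=1, W=0, Z=2, X=3) weight 1/132
  (U=0, Y=1, W=1, Z=2, X=0) weight 1/264
  (U=0, Y=1, W=1, Z=2, X=3) weight 1/264
  (U=0, Y=2, W=0, Z=2, X=2) weight 1/198
  (U=0, Y=2, W=1, Z=2, X=2) weight 1/396
  … 22 more
Group by X:
  weight(X=0) = 3/88
  weight(X=1) = 57/616
  weight(X=2) = 1/44
  weight(X=3) = 3/88
Total weight = 3/88 + 57/616 + 1/44 + 3/88 = 113/616
P(X=0 | obs) = 3/88 / 113/616 = 21/113
P(X=1 | obs) = 57/616 / 113/616 = 57/113
P(X=2 | obs) = 1/44 / 113/616 = 14/113
P(X=3 | obs) = 3/88 / 113/616 = 21/113

P(X = 2 | obs) = 14/113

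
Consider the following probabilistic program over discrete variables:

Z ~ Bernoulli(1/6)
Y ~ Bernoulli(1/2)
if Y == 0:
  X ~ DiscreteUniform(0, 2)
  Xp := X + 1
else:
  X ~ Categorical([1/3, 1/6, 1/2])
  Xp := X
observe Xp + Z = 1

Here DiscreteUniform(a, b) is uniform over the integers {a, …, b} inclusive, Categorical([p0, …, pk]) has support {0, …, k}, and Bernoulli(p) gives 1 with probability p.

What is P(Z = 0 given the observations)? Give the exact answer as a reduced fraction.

Enumerate traces; 3 have nonzero weight after conditioning:
  (Z=0, Y=0, X=0) weight 5/36
  (Z=0, Y=1, X=1) weight 5/72
  (Z=1, Y=1, X=0) weight 1/36
Group by Z:
  weight(Z=0) = 5/24
  weight(Z=1) = 1/36
Total weight = 5/24 + 1/36 = 17/72
P(Z=0 | obs) = 5/24 / 17/72 = 15/17
P(Z=1 | obs) = 1/36 / 17/72 = 2/17

P(Z = 0 | obs) = 15/17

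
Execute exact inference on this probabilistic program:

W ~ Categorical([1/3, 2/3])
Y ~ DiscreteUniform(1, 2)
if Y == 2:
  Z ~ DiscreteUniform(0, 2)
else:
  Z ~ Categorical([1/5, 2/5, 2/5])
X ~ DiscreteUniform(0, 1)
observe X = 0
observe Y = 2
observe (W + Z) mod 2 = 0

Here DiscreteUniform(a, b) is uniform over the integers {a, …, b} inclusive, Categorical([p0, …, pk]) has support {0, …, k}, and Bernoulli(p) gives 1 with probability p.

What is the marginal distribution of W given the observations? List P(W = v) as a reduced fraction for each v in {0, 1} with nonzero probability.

P(W=0) = 1/2, P(W=1) = 1/2

Enumerate traces; 3 have nonzero weight after conditioning:
  (W=0, Y=2, Z=0, X=0) weight 1/36
  (W=0, Y=2, Z=2, X=0) weight 1/36
  (W=1, Y=2, Z=1, X=0) weight 1/18
Group by W:
  weight(W=0) = 1/18
  weight(W=1) = 1/18
Total weight = 1/18 + 1/18 = 1/9
P(W=0 | obs) = 1/18 / 1/9 = 1/2
P(W=1 | obs) = 1/18 / 1/9 = 1/2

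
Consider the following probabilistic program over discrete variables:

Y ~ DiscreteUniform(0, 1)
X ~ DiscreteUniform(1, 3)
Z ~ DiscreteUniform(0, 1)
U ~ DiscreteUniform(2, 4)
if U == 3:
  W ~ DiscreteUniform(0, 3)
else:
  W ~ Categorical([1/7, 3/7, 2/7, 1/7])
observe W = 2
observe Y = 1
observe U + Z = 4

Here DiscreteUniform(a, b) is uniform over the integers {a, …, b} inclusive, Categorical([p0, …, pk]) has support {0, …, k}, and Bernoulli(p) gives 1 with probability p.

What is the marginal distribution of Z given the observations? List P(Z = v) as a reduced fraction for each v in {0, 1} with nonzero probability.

P(Z=0) = 8/15, P(Z=1) = 7/15

Enumerate traces; 6 have nonzero weight after conditioning:
  (Y=1, X=1, Z=0, U=4, W=2) weight 1/126
  (Y=1, X=1, Z=1, U=3, W=2) weight 1/144
  (Y=1, X=2, Z=0, U=4, W=2) weight 1/126
  (Y=1, X=2, Z=1, U=3, W=2) weight 1/144
  (Y=1, X=3, Z=0, U=4, W=2) weight 1/126
  (Y=1, X=3, Z=1, U=3, W=2) weight 1/144
Group by Z:
  weight(Z=0) = 1/42
  weight(Z=1) = 1/48
Total weight = 1/42 + 1/48 = 5/112
P(Z=0 | obs) = 1/42 / 5/112 = 8/15
P(Z=1 | obs) = 1/48 / 5/112 = 7/15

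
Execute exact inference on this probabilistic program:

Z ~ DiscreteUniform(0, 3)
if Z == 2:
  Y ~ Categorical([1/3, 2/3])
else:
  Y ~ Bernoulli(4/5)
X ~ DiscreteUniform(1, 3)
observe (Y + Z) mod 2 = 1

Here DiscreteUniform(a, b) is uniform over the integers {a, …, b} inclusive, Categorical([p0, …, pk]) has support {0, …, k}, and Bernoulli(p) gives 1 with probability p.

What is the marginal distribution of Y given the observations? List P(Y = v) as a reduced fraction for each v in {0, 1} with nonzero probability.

P(Y=0) = 3/14, P(Y=1) = 11/14

Enumerate traces; 12 have nonzero weight after conditioning:
  (Z=0, Y=1, X=1) weight 1/15
  (Z=0, Y=1, X=2) weight 1/15
  (Z=0, Y=1, X=3) weight 1/15
  (Z=1, Y=0, X=1) weight 1/60
  (Z=1, Y=0, X=2) weight 1/60
  (Z=1, Y=0, X=3) weight 1/60
  (Z=2, Y=1, X=1) weight 1/18
  (Z=2, Y=1, X=2) weight 1/18
  … 4 more
Group by Y:
  weight(Y=0) = 1/10
  weight(Y=1) = 11/30
Total weight = 1/10 + 11/30 = 7/15
P(Y=0 | obs) = 1/10 / 7/15 = 3/14
P(Y=1 | obs) = 11/30 / 7/15 = 11/14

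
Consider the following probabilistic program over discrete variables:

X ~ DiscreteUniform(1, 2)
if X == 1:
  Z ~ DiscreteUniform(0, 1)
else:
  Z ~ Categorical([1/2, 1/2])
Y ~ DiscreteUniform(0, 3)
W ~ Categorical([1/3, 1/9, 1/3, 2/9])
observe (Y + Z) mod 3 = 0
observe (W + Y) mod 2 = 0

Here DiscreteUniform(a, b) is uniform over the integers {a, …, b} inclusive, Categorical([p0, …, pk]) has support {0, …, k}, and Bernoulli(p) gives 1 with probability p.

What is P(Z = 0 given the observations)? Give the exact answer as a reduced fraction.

P(Z = 0 | obs) = 3/5

Enumerate traces; 12 have nonzero weight after conditioning:
  (X=1, Z=0, Y=0, W=0) weight 1/48
  (X=1, Z=0, Y=0, W=2) weight 1/48
  (X=1, Z=0, Y=3, W=1) weight 1/144
  (X=1, Z=0, Y=3, W=3) weight 1/72
  (X=1, Z=1, Y=2, W=0) weight 1/48
  (X=1, Z=1, Y=2, W=2) weight 1/48
  (X=2, Z=0, Y=0, W=0) weight 1/48
  (X=2, Z=0, Y=0, W=2) weight 1/48
  … 4 more
Group by Z:
  weight(Z=0) = 1/8
  weight(Z=1) = 1/12
Total weight = 1/8 + 1/12 = 5/24
P(Z=0 | obs) = 1/8 / 5/24 = 3/5
P(Z=1 | obs) = 1/12 / 5/24 = 2/5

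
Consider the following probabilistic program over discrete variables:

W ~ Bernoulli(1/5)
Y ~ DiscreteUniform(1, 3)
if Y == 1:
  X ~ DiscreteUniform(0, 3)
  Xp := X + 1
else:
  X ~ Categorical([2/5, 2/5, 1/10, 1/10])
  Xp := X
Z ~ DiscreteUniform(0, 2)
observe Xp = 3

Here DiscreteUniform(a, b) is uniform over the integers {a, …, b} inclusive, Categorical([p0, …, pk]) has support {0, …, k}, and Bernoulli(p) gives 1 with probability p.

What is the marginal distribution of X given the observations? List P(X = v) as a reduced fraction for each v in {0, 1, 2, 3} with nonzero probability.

Enumerate traces; 18 have nonzero weight after conditioning:
  (W=0, Y=1, X=2, Z=0) weight 1/45
  (W=0, Y=1, X=2, Z=1) weight 1/45
  (W=0, Y=1, X=2, Z=2) weight 1/45
  (W=0, Y=2, X=3, Z=0) weight 2/225
  (W=0, Y=2, X=3, Z=1) weight 2/225
  (W=0, Y=2, X=3, Z=2) weight 2/225
  (W=0, Y=3, X=3, Z=0) weight 2/225
  (W=0, Y=3, X=3, Z=1) weight 2/225
  … 10 more
Group by X:
  weight(X=2) = 1/12
  weight(X=3) = 1/15
Total weight = 1/12 + 1/15 = 3/20
P(X=2 | obs) = 1/12 / 3/20 = 5/9
P(X=3 | obs) = 1/15 / 3/20 = 4/9

P(X=2) = 5/9, P(X=3) = 4/9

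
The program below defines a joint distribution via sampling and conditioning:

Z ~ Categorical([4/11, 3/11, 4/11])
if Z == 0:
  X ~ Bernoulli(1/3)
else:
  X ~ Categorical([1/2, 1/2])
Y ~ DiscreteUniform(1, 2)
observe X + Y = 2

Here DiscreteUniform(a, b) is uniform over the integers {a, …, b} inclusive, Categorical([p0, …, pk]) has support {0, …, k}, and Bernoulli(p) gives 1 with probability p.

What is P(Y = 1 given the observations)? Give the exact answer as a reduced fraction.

Enumerate traces; 6 have nonzero weight after conditioning:
  (Z=0, X=0, Y=2) weight 4/33
  (Z=0, X=1, Y=1) weight 2/33
  (Z=1, X=0, Y=2) weight 3/44
  (Z=1, X=1, Y=1) weight 3/44
  (Z=2, X=0, Y=2) weight 1/11
  (Z=2, X=1, Y=1) weight 1/11
Group by Y:
  weight(Y=1) = 29/132
  weight(Y=2) = 37/132
Total weight = 29/132 + 37/132 = 1/2
P(Y=1 | obs) = 29/132 / 1/2 = 29/66
P(Y=2 | obs) = 37/132 / 1/2 = 37/66

P(Y = 1 | obs) = 29/66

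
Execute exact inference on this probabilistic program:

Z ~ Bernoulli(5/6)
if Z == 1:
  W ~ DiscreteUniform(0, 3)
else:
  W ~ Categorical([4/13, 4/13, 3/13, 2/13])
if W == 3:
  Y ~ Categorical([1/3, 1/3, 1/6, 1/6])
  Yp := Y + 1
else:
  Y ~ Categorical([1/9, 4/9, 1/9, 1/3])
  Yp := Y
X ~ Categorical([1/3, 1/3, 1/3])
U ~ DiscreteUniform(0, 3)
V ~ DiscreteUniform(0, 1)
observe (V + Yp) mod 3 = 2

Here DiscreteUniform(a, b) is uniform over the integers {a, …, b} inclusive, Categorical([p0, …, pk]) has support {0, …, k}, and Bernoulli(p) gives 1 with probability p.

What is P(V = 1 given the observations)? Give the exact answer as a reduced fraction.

Enumerate traces; 216 have nonzero weight after conditioning:
  (Z=0, W=0, Y=1, X=0, U=0, V=1) weight 1/1053
  (Z=0, W=0, Y=1, X=0, U=1, V=1) weight 1/1053
  (Z=0, W=0, Y=1, X=0, U=2, V=1) weight 1/1053
  (Z=0, W=0, Y=1, X=0, U=3, V=1) weight 1/1053
  (Z=0, W=0, Y=1, X=1, U=0, V=1) weight 1/1053
  (Z=0, W=0, Y=1, X=1, U=1, V=1) weight 1/1053
  (Z=0, W=0, Y=1, X=1, U=2, V=1) weight 1/1053
  (Z=0, W=0, Y=1, X=1, U=3, V=1) weight 1/1053
  (Z=0, W=0, Y=2, X=0, U=0, V=0) weight 1/4212
  … 207 more
Group by V:
  weight(V=0) = 229/2808
  weight(V=1) = 2569/11232
Total weight = 229/2808 + 2569/11232 = 3485/11232
P(V=0 | obs) = 229/2808 / 3485/11232 = 916/3485
P(V=1 | obs) = 2569/11232 / 3485/11232 = 2569/3485

P(V = 1 | obs) = 2569/3485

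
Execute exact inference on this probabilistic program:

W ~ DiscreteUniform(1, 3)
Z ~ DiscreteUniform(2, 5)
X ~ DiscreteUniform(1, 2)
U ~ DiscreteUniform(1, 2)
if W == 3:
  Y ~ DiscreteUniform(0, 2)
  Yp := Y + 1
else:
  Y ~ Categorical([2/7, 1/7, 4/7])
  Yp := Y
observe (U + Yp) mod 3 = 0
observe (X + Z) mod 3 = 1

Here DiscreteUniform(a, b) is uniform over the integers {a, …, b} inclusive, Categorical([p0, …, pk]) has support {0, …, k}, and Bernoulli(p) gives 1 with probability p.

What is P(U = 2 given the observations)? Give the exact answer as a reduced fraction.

P(U = 2 | obs) = 13/44

Enumerate traces; 18 have nonzero weight after conditioning:
  (W=1, Z=2, X=2, U=1, Y=2) weight 1/84
  (W=1, Z=2, X=2, U=2, Y=1) weight 1/336
  (W=1, Z=3, X=1, U=1, Y=2) weight 1/84
  (W=1, Z=3, X=1, U=2, Y=1) weight 1/336
  (W=1, Z=5, X=2, U=1, Y=2) weight 1/84
  (W=1, Z=5, X=2, U=2, Y=1) weight 1/336
  (W=2, Z=2, X=2, U=1, Y=2) weight 1/84
  (W=2, Z=2, X=2, U=2, Y=1) weight 1/336
  … 10 more
Group by U:
  weight(U=1) = 31/336
  weight(U=2) = 13/336
Total weight = 31/336 + 13/336 = 11/84
P(U=1 | obs) = 31/336 / 11/84 = 31/44
P(U=2 | obs) = 13/336 / 11/84 = 13/44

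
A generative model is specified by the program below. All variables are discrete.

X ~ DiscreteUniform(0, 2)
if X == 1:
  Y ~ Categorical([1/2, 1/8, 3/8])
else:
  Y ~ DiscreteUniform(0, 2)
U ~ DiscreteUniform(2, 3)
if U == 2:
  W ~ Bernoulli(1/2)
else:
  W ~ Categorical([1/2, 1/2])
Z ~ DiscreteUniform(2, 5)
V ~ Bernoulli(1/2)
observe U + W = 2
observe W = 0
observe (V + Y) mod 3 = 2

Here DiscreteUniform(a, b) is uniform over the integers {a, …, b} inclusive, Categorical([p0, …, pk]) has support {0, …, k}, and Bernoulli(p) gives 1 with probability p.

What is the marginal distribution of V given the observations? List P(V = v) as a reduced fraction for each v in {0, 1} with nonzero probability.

Enumerate traces; 24 have nonzero weight after conditioning:
  (X=0, Y=1, U=2, W=0, Z=2, V=1) weight 1/288
  (X=0, Y=1, U=2, W=0, Z=3, V=1) weight 1/288
  (X=0, Y=1, U=2, W=0, Z=4, V=1) weight 1/288
  (X=0, Y=1, U=2, W=0, Z=5, V=1) weight 1/288
  (X=0, Y=2, U=2, W=0, Z=2, V=0) weight 1/288
  (X=0, Y=2, U=2, W=0, Z=3, V=0) weight 1/288
  (X=0, Y=2, U=2, W=0, Z=4, V=0) weight 1/288
  (X=0, Y=2, U=2, W=0, Z=5, V=0) weight 1/288
  … 16 more
Group by V:
  weight(V=0) = 25/576
  weight(V=1) = 19/576
Total weight = 25/576 + 19/576 = 11/144
P(V=0 | obs) = 25/576 / 11/144 = 25/44
P(V=1 | obs) = 19/576 / 11/144 = 19/44

P(V=0) = 25/44, P(V=1) = 19/44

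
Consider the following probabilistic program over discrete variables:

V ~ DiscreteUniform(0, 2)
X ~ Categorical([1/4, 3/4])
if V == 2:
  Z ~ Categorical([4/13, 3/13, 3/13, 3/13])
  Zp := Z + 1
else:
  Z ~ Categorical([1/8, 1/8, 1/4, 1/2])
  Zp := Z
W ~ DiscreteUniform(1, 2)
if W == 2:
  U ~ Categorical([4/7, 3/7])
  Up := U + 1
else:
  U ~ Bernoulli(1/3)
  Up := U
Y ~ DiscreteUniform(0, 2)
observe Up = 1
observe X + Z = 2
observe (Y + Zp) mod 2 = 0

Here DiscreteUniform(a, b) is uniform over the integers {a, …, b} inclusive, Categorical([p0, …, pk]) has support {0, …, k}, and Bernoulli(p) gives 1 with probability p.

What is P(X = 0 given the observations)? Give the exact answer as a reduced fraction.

P(X = 0 | obs) = 64/175

Enumerate traces; 18 have nonzero weight after conditioning:
  (V=0, X=0, Z=2, W=1, U=1, Y=0) weight 1/864
  (V=0, X=0, Z=2, W=1, U=1, Y=2) weight 1/864
  (V=0, X=0, Z=2, W=2, U=0, Y=0) weight 1/504
  (V=0, X=0, Z=2, W=2, U=0, Y=2) weight 1/504
  (V=0, X=1, Z=1, W=1, U=1, Y=1) weight 1/576
  (V=0, X=1, Z=1, W=2, U=0, Y=1) weight 1/336
  (V=1, X=0, Z=2, W=1, U=1, Y=0) weight 1/864
  (V=1, X=0, Z=2, W=1, U=1, Y=2) weight 1/864
  … 10 more
Group by X:
  weight(X=0) = 38/2457
  weight(X=1) = 703/26208
Total weight = 38/2457 + 703/26208 = 475/11232
P(X=0 | obs) = 38/2457 / 475/11232 = 64/175
P(X=1 | obs) = 703/26208 / 475/11232 = 111/175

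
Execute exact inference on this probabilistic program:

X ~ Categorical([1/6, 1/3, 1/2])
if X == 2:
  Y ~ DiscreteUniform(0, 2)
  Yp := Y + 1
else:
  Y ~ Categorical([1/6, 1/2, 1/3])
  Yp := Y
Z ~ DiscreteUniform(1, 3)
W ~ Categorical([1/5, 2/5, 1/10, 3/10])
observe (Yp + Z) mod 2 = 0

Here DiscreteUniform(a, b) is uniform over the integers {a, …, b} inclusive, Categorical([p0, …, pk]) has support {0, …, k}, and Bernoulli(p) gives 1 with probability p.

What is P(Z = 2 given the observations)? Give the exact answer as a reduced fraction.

P(Z = 2 | obs) = 5/19

Enumerate traces; 52 have nonzero weight after conditioning:
  (X=0, Y=0, Z=2, W=0) weight 1/540
  (X=0, Y=0, Z=2, W=1) weight 1/270
  (X=0, Y=0, Z=2, W=2) weight 1/1080
  (X=0, Y=0, Z=2, W=3) weight 1/360
  (X=0, Y=1, Z=1, W=0) weight 1/180
  (X=0, Y=1, Z=1, W=1) weight 1/90
  (X=0, Y=1, Z=1, W=2) weight 1/360
  (X=0, Y=1, Z=1, W=3) weight 1/120
  (X=0, Y=1, Z=3, W=0) weight 1/180
  … 43 more
Group by Z:
  weight(Z=1) = 7/36
  weight(Z=2) = 5/36
  weight(Z=3) = 7/36
Total weight = 7/36 + 5/36 + 7/36 = 19/36
P(Z=1 | obs) = 7/36 / 19/36 = 7/19
P(Z=2 | obs) = 5/36 / 19/36 = 5/19
P(Z=3 | obs) = 7/36 / 19/36 = 7/19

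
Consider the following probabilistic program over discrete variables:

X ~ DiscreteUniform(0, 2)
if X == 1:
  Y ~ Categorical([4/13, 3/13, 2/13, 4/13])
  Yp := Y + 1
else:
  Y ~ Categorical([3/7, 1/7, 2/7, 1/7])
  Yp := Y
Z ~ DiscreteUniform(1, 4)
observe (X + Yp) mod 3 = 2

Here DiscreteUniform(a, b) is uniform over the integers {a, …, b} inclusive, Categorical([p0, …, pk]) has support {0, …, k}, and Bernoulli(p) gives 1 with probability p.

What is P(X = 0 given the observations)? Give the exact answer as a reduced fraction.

P(X = 0 | obs) = 13/67

Enumerate traces; 20 have nonzero weight after conditioning:
  (X=0, Y=2, Z=1) weight 1/42
  (X=0, Y=2, Z=2) weight 1/42
  (X=0, Y=2, Z=3) weight 1/42
  (X=0, Y=2, Z=4) weight 1/42
  (X=1, Y=0, Z=1) weight 1/39
  (X=1, Y=0, Z=2) weight 1/39
  (X=1, Y=0, Z=3) weight 1/39
  (X=1, Y=0, Z=4) weight 1/39
  (X=2, Y=0, Z=1) weight 1/28
  … 11 more
Group by X:
  weight(X=0) = 2/21
  weight(X=1) = 8/39
  weight(X=2) = 4/21
Total weight = 2/21 + 8/39 + 4/21 = 134/273
P(X=0 | obs) = 2/21 / 134/273 = 13/67
P(X=1 | obs) = 8/39 / 134/273 = 28/67
P(X=2 | obs) = 4/21 / 134/273 = 26/67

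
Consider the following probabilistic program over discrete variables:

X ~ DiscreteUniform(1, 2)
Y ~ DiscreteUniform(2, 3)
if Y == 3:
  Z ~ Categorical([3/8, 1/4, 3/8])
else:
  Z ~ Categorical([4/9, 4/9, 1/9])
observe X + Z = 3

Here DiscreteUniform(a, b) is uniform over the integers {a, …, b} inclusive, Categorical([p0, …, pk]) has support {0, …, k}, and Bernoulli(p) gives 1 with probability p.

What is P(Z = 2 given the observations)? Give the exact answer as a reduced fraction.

P(Z = 2 | obs) = 7/17

Enumerate traces; 4 have nonzero weight after conditioning:
  (X=1, Y=2, Z=2) weight 1/36
  (X=1, Y=3, Z=2) weight 3/32
  (X=2, Y=2, Z=1) weight 1/9
  (X=2, Y=3, Z=1) weight 1/16
Group by Z:
  weight(Z=1) = 25/144
  weight(Z=2) = 35/288
Total weight = 25/144 + 35/288 = 85/288
P(Z=1 | obs) = 25/144 / 85/288 = 10/17
P(Z=2 | obs) = 35/288 / 85/288 = 7/17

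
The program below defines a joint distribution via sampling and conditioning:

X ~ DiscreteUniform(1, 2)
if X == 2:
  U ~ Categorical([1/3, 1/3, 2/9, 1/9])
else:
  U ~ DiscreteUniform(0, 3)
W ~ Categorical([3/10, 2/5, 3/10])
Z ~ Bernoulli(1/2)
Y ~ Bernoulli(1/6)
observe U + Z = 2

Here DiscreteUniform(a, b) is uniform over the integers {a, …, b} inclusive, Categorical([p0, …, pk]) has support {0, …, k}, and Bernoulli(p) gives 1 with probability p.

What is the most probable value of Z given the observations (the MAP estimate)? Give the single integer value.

argmax_v P(Z = v | obs) = 1

Enumerate traces; 24 have nonzero weight after conditioning:
  (X=1, U=1, W=0, Z=1, Y=0) weight 1/64
  (X=1, U=1, W=0, Z=1, Y=1) weight 1/320
  (X=1, U=1, W=1, Z=1, Y=0) weight 1/48
  (X=1, U=1, W=1, Z=1, Y=1) weight 1/240
  (X=1, U=1, W=2, Z=1, Y=0) weight 1/64
  (X=1, U=1, W=2, Z=1, Y=1) weight 1/320
  (X=1, U=2, W=0, Z=0, Y=0) weight 1/64
  (X=1, U=2, W=0, Z=0, Y=1) weight 1/320
  … 16 more
Group by Z:
  weight(Z=0) = 17/144
  weight(Z=1) = 7/48
Total weight = 17/144 + 7/48 = 19/72
P(Z=0 | obs) = 17/144 / 19/72 = 17/38
P(Z=1 | obs) = 7/48 / 19/72 = 21/38
argmax = 1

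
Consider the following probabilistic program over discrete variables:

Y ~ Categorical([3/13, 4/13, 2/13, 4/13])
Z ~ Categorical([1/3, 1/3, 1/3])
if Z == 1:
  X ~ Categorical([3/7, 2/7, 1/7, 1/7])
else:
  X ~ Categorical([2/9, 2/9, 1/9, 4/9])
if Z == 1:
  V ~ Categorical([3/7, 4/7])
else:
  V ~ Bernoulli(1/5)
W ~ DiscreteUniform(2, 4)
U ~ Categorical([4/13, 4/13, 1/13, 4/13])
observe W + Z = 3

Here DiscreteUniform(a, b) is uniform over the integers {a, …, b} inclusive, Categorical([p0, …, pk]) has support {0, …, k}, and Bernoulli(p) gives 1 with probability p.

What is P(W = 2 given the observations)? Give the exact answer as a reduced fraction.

Enumerate traces; 256 have nonzero weight after conditioning:
  (Y=0, Z=0, X=0, V=0, W=3, U=0) weight 32/22815
  (Y=0, Z=0, X=0, V=0, W=3, U=1) weight 32/22815
  (Y=0, Z=0, X=0, V=0, W=3, U=2) weight 8/22815
  (Y=0, Z=0, X=0, V=0, W=3, U=3) weight 32/22815
  (Y=0, Z=0, X=0, V=1, W=3, U=0) weight 8/22815
  (Y=0, Z=0, X=0, V=1, W=3, U=1) weight 8/22815
  (Y=0, Z=0, X=0, V=1, W=3, U=2) weight 2/22815
  (Y=0, Z=0, X=0, V=1, W=3, U=3) weight 8/22815
  (Y=0, Z=1, X=0, V=0, W=2, U=0) weight 12/8281
  … 247 more
Group by W:
  weight(W=2) = 1/9
  weight(W=3) = 1/9
Total weight = 1/9 + 1/9 = 2/9
P(W=2 | obs) = 1/9 / 2/9 = 1/2
P(W=3 | obs) = 1/9 / 2/9 = 1/2

P(W = 2 | obs) = 1/2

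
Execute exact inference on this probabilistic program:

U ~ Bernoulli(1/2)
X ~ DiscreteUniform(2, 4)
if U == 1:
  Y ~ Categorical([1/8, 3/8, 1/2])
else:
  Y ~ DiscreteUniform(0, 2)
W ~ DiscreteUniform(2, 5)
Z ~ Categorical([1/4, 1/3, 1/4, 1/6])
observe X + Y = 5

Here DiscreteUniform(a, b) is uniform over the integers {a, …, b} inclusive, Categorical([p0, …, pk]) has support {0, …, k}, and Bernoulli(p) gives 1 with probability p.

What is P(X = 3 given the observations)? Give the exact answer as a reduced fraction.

P(X = 3 | obs) = 20/37

Enumerate traces; 64 have nonzero weight after conditioning:
  (U=0, X=3, Y=2, W=2, Z=0) weight 1/288
  (U=0, X=3, Y=2, W=2, Z=1) weight 1/216
  (U=0, X=3, Y=2, W=2, Z=2) weight 1/288
  (U=0, X=3, Y=2, W=2, Z=3) weight 1/432
  (U=0, X=3, Y=2, W=3, Z=0) weight 1/288
  (U=0, X=3, Y=2, W=3, Z=1) weight 1/216
  (U=0, X=3, Y=2, W=3, Z=2) weight 1/288
  (U=0, X=3, Y=2, W=3, Z=3) weight 1/432
  (U=0, X=4, Y=1, W=2, Z=0) weight 1/288
  … 55 more
Group by X:
  weight(X=3) = 5/36
  weight(X=4) = 17/144
Total weight = 5/36 + 17/144 = 37/144
P(X=3 | obs) = 5/36 / 37/144 = 20/37
P(X=4 | obs) = 17/144 / 37/144 = 17/37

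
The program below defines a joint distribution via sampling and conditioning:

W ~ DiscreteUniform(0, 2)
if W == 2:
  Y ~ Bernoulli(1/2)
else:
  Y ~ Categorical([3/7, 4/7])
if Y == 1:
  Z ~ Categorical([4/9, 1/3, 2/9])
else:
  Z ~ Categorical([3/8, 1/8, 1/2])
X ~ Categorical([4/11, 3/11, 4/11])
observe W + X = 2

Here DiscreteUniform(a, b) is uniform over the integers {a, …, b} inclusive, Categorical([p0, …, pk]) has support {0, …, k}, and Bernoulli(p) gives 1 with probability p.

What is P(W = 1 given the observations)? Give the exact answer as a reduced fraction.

Enumerate traces; 18 have nonzero weight after conditioning:
  (W=0, Y=0, Z=0, X=2) weight 3/154
  (W=0, Y=0, Z=1, X=2) weight 1/154
  (W=0, Y=0, Z=2, X=2) weight 2/77
  (W=0, Y=1, Z=0, X=2) weight 64/2079
  (W=0, Y=1, Z=1, X=2) weight 16/693
  (W=0, Y=1, Z=2, X=2) weight 32/2079
  (W=1, Y=0, Z=0, X=1) weight 9/616
  (W=1, Y=0, Z=1, X=1) weight 3/616
  (W=2, Y=0, Z=0, X=0) weight 1/44
  … 9 more
Group by W:
  weight(W=0) = 4/33
  weight(W=1) = 1/11
  weight(W=2) = 4/33
Total weight = 4/33 + 1/11 + 4/33 = 1/3
P(W=0 | obs) = 4/33 / 1/3 = 4/11
P(W=1 | obs) = 1/11 / 1/3 = 3/11
P(W=2 | obs) = 4/33 / 1/3 = 4/11

P(W = 1 | obs) = 3/11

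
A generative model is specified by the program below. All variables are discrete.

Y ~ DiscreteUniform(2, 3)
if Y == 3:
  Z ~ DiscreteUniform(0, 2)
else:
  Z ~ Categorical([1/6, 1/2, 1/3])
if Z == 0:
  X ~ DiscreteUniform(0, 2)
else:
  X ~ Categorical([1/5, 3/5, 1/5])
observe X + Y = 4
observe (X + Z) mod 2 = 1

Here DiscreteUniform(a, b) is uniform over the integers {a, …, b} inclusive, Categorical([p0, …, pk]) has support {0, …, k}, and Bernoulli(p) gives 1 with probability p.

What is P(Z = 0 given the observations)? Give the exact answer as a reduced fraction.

Enumerate traces; 3 have nonzero weight after conditioning:
  (Y=2, Z=1, X=2) weight 1/20
  (Y=3, Z=0, X=1) weight 1/18
  (Y=3, Z=2, X=1) weight 1/10
Group by Z:
  weight(Z=0) = 1/18
  weight(Z=1) = 1/20
  weight(Z=2) = 1/10
Total weight = 1/18 + 1/20 + 1/10 = 37/180
P(Z=0 | obs) = 1/18 / 37/180 = 10/37
P(Z=1 | obs) = 1/20 / 37/180 = 9/37
P(Z=2 | obs) = 1/10 / 37/180 = 18/37

P(Z = 0 | obs) = 10/37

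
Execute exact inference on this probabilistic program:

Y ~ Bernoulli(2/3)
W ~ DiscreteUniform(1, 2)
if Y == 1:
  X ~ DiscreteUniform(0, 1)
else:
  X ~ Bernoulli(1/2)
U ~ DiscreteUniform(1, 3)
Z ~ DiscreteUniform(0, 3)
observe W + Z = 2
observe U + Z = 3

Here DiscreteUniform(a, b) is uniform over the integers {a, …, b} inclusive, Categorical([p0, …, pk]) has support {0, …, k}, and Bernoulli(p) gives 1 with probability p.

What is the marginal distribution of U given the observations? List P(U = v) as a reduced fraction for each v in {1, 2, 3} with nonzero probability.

P(U=2) = 1/2, P(U=3) = 1/2

Enumerate traces; 8 have nonzero weight after conditioning:
  (Y=0, W=1, X=0, U=2, Z=1) weight 1/144
  (Y=0, W=1, X=1, U=2, Z=1) weight 1/144
  (Y=0, W=2, X=0, U=3, Z=0) weight 1/144
  (Y=0, W=2, X=1, U=3, Z=0) weight 1/144
  (Y=1, W=1, X=0, U=2, Z=1) weight 1/72
  (Y=1, W=1, X=1, U=2, Z=1) weight 1/72
  (Y=1, W=2, X=0, U=3, Z=0) weight 1/72
  (Y=1, W=2, X=1, U=3, Z=0) weight 1/72
Group by U:
  weight(U=2) = 1/24
  weight(U=3) = 1/24
Total weight = 1/24 + 1/24 = 1/12
P(U=2 | obs) = 1/24 / 1/12 = 1/2
P(U=3 | obs) = 1/24 / 1/12 = 1/2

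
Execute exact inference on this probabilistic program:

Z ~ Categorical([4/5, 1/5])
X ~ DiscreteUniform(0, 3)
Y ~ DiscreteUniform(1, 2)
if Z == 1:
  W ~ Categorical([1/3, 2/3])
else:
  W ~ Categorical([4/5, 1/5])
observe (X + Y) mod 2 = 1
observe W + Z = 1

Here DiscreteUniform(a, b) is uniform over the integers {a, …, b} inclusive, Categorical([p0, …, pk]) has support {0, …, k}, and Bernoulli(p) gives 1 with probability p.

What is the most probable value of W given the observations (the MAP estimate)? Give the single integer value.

argmax_v P(W = v | obs) = 1

Enumerate traces; 8 have nonzero weight after conditioning:
  (Z=0, X=0, Y=1, W=1) weight 1/50
  (Z=0, X=1, Y=2, W=1) weight 1/50
  (Z=0, X=2, Y=1, W=1) weight 1/50
  (Z=0, X=3, Y=2, W=1) weight 1/50
  (Z=1, X=0, Y=1, W=0) weight 1/120
  (Z=1, X=1, Y=2, W=0) weight 1/120
  (Z=1, X=2, Y=1, W=0) weight 1/120
  (Z=1, X=3, Y=2, W=0) weight 1/120
Group by W:
  weight(W=0) = 1/30
  weight(W=1) = 2/25
Total weight = 1/30 + 2/25 = 17/150
P(W=0 | obs) = 1/30 / 17/150 = 5/17
P(W=1 | obs) = 2/25 / 17/150 = 12/17
argmax = 1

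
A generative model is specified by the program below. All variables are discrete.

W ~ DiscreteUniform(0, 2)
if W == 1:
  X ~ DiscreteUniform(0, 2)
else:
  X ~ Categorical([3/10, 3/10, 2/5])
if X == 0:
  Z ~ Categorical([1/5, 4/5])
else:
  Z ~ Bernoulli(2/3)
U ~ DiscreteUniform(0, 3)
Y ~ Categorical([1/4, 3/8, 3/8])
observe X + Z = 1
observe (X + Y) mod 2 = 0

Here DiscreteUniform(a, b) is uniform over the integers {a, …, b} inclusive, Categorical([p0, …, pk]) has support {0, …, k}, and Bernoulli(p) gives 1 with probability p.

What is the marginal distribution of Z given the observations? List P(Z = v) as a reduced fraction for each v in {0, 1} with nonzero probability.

Enumerate traces; 36 have nonzero weight after conditioning:
  (W=0, X=0, Z=1, U=0, Y=0) weight 1/200
  (W=0, X=0, Z=1, U=0, Y=2) weight 3/400
  (W=0, X=0, Z=1, U=1, Y=0) weight 1/200
  (W=0, X=0, Z=1, U=1, Y=2) weight 3/400
  (W=0, X=0, Z=1, U=2, Y=0) weight 1/200
  (W=0, X=0, Z=1, U=2, Y=2) weight 3/400
  (W=0, X=0, Z=1, U=3, Y=0) weight 1/200
  (W=0, X=0, Z=1, U=3, Y=2) weight 3/400
  (W=0, X=1, Z=0, U=0, Y=1) weight 1/320
  … 27 more
Group by Z:
  weight(Z=0) = 7/180
  weight(Z=1) = 7/45
Total weight = 7/180 + 7/45 = 7/36
P(Z=0 | obs) = 7/180 / 7/36 = 1/5
P(Z=1 | obs) = 7/45 / 7/36 = 4/5

P(Z=0) = 1/5, P(Z=1) = 4/5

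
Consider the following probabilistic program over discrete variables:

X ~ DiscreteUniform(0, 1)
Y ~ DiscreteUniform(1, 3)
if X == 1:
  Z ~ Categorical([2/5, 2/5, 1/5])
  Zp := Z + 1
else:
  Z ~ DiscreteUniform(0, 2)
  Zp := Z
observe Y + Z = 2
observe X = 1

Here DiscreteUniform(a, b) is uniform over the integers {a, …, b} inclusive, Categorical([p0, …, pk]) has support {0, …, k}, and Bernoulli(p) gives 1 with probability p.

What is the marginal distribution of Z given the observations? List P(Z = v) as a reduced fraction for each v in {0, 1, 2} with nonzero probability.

Enumerate traces; 2 have nonzero weight after conditioning:
  (X=1, Y=1, Z=1) weight 1/15
  (X=1, Y=2, Z=0) weight 1/15
Group by Z:
  weight(Z=0) = 1/15
  weight(Z=1) = 1/15
Total weight = 1/15 + 1/15 = 2/15
P(Z=0 | obs) = 1/15 / 2/15 = 1/2
P(Z=1 | obs) = 1/15 / 2/15 = 1/2

P(Z=0) = 1/2, P(Z=1) = 1/2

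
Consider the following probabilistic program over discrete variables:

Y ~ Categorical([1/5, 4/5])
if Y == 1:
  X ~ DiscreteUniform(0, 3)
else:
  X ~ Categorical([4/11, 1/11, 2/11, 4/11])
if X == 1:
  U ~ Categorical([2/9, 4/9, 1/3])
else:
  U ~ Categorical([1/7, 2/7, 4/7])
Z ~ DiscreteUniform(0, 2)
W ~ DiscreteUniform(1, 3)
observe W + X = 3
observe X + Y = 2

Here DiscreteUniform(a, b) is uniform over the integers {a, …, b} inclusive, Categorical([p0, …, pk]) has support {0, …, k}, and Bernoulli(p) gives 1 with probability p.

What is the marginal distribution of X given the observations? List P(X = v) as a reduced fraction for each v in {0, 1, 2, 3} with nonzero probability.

Enumerate traces; 18 have nonzero weight after conditioning:
  (Y=0, X=2, U=0, Z=0, W=1) weight 2/3465
  (Y=0, X=2, U=0, Z=1, W=1) weight 2/3465
  (Y=0, X=2, U=0, Z=2, W=1) weight 2/3465
  (Y=0, X=2, U=1, Z=0, W=1) weight 4/3465
  (Y=0, X=2, U=1, Z=1, W=1) weight 4/3465
  (Y=0, X=2, U=1, Z=2, W=1) weight 4/3465
  (Y=0, X=2, U=2, Z=0, W=1) weight 8/3465
  (Y=0, X=2, U=2, Z=1, W=1) weight 8/3465
  (Y=1, X=1, U=0, Z=0, W=2) weight 2/405
  … 9 more
Group by X:
  weight(X=1) = 1/15
  weight(X=2) = 2/165
Total weight = 1/15 + 2/165 = 13/165
P(X=1 | obs) = 1/15 / 13/165 = 11/13
P(X=2 | obs) = 2/165 / 13/165 = 2/13

P(X=1) = 11/13, P(X=2) = 2/13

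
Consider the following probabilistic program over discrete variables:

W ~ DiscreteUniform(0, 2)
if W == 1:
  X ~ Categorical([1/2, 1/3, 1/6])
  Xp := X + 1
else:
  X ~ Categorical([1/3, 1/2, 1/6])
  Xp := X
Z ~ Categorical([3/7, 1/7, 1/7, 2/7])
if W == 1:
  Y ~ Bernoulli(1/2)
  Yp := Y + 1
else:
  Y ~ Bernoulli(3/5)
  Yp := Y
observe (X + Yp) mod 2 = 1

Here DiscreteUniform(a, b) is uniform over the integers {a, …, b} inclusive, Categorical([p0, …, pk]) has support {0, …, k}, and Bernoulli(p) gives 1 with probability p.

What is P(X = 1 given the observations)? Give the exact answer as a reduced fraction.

P(X = 1 | obs) = 17/45

Enumerate traces; 36 have nonzero weight after conditioning:
  (W=0, X=0, Z=0, Y=1) weight 1/35
  (W=0, X=0, Z=1, Y=1) weight 1/105
  (W=0, X=0, Z=2, Y=1) weight 1/105
  (W=0, X=0, Z=3, Y=1) weight 2/105
  (W=0, X=1, Z=0, Y=0) weight 1/35
  (W=0, X=1, Z=1, Y=0) weight 1/105
  (W=0, X=1, Z=2, Y=0) weight 1/105
  (W=0, X=1, Z=3, Y=0) weight 2/105
  (W=0, X=2, Z=0, Y=1) weight 1/70
  … 27 more
Group by X:
  weight(X=0) = 13/60
  weight(X=1) = 17/90
  weight(X=2) = 17/180
Total weight = 13/60 + 17/90 + 17/180 = 1/2
P(X=0 | obs) = 13/60 / 1/2 = 13/30
P(X=1 | obs) = 17/90 / 1/2 = 17/45
P(X=2 | obs) = 17/180 / 1/2 = 17/90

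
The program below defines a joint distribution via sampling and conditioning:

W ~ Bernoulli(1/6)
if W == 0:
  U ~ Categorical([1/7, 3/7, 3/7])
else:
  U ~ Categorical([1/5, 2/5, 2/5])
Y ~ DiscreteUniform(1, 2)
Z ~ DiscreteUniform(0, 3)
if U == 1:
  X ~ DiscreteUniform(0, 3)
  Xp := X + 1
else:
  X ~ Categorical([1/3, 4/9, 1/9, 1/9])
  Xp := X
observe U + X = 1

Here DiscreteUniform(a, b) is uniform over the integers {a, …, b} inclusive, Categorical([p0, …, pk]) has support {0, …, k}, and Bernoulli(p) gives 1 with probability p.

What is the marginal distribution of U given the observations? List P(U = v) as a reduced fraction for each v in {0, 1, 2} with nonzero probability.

Enumerate traces; 32 have nonzero weight after conditioning:
  (W=0, U=0, Y=1, Z=0, X=1) weight 5/756
  (W=0, U=0, Y=1, Z=1, X=1) weight 5/756
  (W=0, U=0, Y=1, Z=2, X=1) weight 5/756
  (W=0, U=0, Y=1, Z=3, X=1) weight 5/756
  (W=0, U=0, Y=2, Z=0, X=1) weight 5/756
  (W=0, U=0, Y=2, Z=1, X=1) weight 5/756
  (W=0, U=0, Y=2, Z=2, X=1) weight 5/756
  (W=0, U=0, Y=2, Z=3, X=1) weight 5/756
  (W=0, U=1, Y=1, Z=0, X=0) weight 5/448
  … 23 more
Group by U:
  weight(U=0) = 64/945
  weight(U=1) = 89/840
Total weight = 64/945 + 89/840 = 1313/7560
P(U=0 | obs) = 64/945 / 1313/7560 = 512/1313
P(U=1 | obs) = 89/840 / 1313/7560 = 801/1313

P(U=0) = 512/1313, P(U=1) = 801/1313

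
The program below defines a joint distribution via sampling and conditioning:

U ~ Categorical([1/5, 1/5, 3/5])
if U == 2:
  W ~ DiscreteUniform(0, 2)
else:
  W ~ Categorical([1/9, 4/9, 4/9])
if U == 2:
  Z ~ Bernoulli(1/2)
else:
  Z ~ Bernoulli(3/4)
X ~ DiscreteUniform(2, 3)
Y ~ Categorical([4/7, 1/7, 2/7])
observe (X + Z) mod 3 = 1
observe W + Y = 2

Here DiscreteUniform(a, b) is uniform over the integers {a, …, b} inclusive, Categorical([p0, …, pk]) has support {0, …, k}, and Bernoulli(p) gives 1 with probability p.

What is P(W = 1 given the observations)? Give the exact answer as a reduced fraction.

P(W = 1 | obs) = 7/43

Enumerate traces; 9 have nonzero weight after conditioning:
  (U=0, W=0, Z=1, X=3, Y=2) weight 1/420
  (U=0, W=1, Z=1, X=3, Y=1) weight 1/210
  (U=0, W=2, Z=1, X=3, Y=0) weight 2/105
  (U=1, W=0, Z=1, X=3, Y=2) weight 1/420
  (U=1, W=1, Z=1, X=3, Y=1) weight 1/210
  (U=1, W=2, Z=1, X=3, Y=0) weight 2/105
  (U=2, W=0, Z=1, X=3, Y=2) weight 1/70
  (U=2, W=1, Z=1, X=3, Y=1) weight 1/140
  … 1 more
Group by W:
  weight(W=0) = 2/105
  weight(W=1) = 1/60
  weight(W=2) = 1/15
Total weight = 2/105 + 1/60 + 1/15 = 43/420
P(W=0 | obs) = 2/105 / 43/420 = 8/43
P(W=1 | obs) = 1/60 / 43/420 = 7/43
P(W=2 | obs) = 1/15 / 43/420 = 28/43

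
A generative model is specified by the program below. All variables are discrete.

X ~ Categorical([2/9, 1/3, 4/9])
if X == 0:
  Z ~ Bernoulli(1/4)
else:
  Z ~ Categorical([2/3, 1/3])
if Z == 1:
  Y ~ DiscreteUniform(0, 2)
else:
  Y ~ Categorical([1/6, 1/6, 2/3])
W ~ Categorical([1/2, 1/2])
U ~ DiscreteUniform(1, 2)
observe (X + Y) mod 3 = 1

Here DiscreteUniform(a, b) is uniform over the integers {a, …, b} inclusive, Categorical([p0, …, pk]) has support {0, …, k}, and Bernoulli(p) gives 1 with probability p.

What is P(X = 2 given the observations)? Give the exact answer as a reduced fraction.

P(X = 2 | obs) = 80/119

Enumerate traces; 24 have nonzero weight after conditioning:
  (X=0, Z=0, Y=1, W=0, U=1) weight 1/144
  (X=0, Z=0, Y=1, W=0, U=2) weight 1/144
  (X=0, Z=0, Y=1, W=1, U=1) weight 1/144
  (X=0, Z=0, Y=1, W=1, U=2) weight 1/144
  (X=0, Z=1, Y=1, W=0, U=1) weight 1/216
  (X=0, Z=1, Y=1, W=0, U=2) weight 1/216
  (X=0, Z=1, Y=1, W=1, U=1) weight 1/216
  (X=0, Z=1, Y=1, W=1, U=2) weight 1/216
  (X=1, Z=0, Y=0, W=0, U=1) weight 1/108
  (X=2, Z=0, Y=2, W=0, U=1) weight 4/81
  … 14 more
Group by X:
  weight(X=0) = 5/108
  weight(X=1) = 2/27
  weight(X=2) = 20/81
Total weight = 5/108 + 2/27 + 20/81 = 119/324
P(X=0 | obs) = 5/108 / 119/324 = 15/119
P(X=1 | obs) = 2/27 / 119/324 = 24/119
P(X=2 | obs) = 20/81 / 119/324 = 80/119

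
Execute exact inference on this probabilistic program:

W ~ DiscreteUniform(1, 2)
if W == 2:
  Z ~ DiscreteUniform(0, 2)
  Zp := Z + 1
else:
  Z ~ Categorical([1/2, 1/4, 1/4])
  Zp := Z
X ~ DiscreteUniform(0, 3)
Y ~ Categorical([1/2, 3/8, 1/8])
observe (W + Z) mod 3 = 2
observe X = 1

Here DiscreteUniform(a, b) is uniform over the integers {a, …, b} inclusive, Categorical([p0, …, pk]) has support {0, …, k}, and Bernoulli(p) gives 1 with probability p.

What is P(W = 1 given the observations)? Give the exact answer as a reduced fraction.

Enumerate traces; 6 have nonzero weight after conditioning:
  (W=1, Z=1, X=1, Y=0) weight 1/64
  (W=1, Z=1, X=1, Y=1) weight 3/256
  (W=1, Z=1, X=1, Y=2) weight 1/256
  (W=2, Z=0, X=1, Y=0) weight 1/48
  (W=2, Z=0, X=1, Y=1) weight 1/64
  (W=2, Z=0, X=1, Y=2) weight 1/192
Group by W:
  weight(W=1) = 1/32
  weight(W=2) = 1/24
Total weight = 1/32 + 1/24 = 7/96
P(W=1 | obs) = 1/32 / 7/96 = 3/7
P(W=2 | obs) = 1/24 / 7/96 = 4/7

P(W = 1 | obs) = 3/7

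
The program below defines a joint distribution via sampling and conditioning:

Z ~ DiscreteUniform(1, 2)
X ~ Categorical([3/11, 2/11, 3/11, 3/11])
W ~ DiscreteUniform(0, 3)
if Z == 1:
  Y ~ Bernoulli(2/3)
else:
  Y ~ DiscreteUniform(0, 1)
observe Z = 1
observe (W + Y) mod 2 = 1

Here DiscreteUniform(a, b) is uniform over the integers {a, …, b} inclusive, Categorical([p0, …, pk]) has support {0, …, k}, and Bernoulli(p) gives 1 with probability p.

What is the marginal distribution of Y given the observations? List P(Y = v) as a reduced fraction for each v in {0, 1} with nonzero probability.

P(Y=0) = 1/3, P(Y=1) = 2/3

Enumerate traces; 16 have nonzero weight after conditioning:
  (Z=1, X=0, W=0, Y=1) weight 1/44
  (Z=1, X=0, W=1, Y=0) weight 1/88
  (Z=1, X=0, W=2, Y=1) weight 1/44
  (Z=1, X=0, W=3, Y=0) weight 1/88
  (Z=1, X=1, W=0, Y=1) weight 1/66
  (Z=1, X=1, W=1, Y=0) weight 1/132
  (Z=1, X=1, W=2, Y=1) weight 1/66
  (Z=1, X=1, W=3, Y=0) weight 1/132
  … 8 more
Group by Y:
  weight(Y=0) = 1/12
  weight(Y=1) = 1/6
Total weight = 1/12 + 1/6 = 1/4
P(Y=0 | obs) = 1/12 / 1/4 = 1/3
P(Y=1 | obs) = 1/6 / 1/4 = 2/3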